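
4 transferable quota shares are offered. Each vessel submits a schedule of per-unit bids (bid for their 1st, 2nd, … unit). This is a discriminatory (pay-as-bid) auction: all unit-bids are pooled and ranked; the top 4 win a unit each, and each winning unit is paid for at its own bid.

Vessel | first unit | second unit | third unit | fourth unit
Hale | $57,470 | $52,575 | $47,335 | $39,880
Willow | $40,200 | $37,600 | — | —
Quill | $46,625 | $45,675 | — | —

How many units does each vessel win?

Merging the schedules and taking the best 4: 57,470 (Hale-1), 52,575 (Hale-2), 47,335 (Hale-3), 46,625 (Quill-1)
Next rejected bid: $45,675 (not a price — pay-as-bid).
Allocation: Hale 3, Quill 1.

Hale 3, Quill 1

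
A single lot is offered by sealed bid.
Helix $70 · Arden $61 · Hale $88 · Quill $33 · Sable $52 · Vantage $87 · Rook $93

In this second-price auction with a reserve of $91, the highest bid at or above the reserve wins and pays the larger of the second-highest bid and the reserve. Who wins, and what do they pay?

Rule: the highest bid at or above the reserve wins and pays the larger of the second-highest bid and the reserve.
Sorting bids: 93 (Rook) > 88 (Hale) > 87 (Vantage) > 70 (Helix) > 61 (Arden) > 52 (Sable) > …
Rook has the top bid at or above the reserve ($93).
Second-highest bid $88 is below the reserve $91, so the reserve binds → payment $91.

Rook pays $91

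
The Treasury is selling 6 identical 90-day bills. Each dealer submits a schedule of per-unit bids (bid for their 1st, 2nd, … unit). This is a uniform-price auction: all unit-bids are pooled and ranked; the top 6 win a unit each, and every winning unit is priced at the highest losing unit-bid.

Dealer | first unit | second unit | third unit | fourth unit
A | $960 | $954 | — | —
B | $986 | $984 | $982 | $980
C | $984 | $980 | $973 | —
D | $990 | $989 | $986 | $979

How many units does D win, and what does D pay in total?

D: 3 units, pays $2,946

Merging the schedules and taking the best 6: 990 (D-1), 989 (D-2), 986 (B-1), 986 (D-3), 984 (B-2), 984 (C-1)
First bid not allocated: $982.
D wins 3 unit(s) at $982 each.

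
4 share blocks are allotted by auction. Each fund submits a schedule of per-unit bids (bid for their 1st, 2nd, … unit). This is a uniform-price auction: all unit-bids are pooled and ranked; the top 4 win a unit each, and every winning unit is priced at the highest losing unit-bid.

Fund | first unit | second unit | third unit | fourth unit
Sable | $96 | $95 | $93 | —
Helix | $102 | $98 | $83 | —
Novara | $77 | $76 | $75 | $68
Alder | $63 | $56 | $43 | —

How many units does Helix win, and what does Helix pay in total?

All unit-bids, highest first — top 4: 102 (Helix-1), 98 (Helix-2), 96 (Sable-1), 95 (Sable-2)
First bid not allocated: $93.
Helix wins 2 unit(s) at $93 each.

Helix: 2 units, pays $186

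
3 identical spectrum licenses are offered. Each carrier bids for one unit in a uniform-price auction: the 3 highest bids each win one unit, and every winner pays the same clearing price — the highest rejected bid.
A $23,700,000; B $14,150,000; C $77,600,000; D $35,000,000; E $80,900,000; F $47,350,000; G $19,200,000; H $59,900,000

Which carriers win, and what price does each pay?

E, C, H; each pays $47,350,000

Ordering the bids: 80,900,000 (E), 77,600,000 (C), 59,900,000 (H), 47,350,000 (F), 35,000,000 (D), …
The 3 highest are E, C, H.
Clearing price = highest rejected bid = $47,350,000.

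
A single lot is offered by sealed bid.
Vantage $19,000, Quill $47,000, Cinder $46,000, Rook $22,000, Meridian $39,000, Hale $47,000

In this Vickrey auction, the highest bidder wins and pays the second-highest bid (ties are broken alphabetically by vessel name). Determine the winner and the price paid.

Vickrey auction: the highest bidder wins and pays the second-highest bid.
Bids in order: 47,000 (Hale) > 47,000 (Quill) > 46,000 (Cinder) > 39,000 (Meridian) > 22,000 (Rook) > 19,000 (Vantage)
Tie at $47,000 → Hale wins by tie-break.
Hale is highest; pays the second-highest bid, $47,000.

Hale pays $47,000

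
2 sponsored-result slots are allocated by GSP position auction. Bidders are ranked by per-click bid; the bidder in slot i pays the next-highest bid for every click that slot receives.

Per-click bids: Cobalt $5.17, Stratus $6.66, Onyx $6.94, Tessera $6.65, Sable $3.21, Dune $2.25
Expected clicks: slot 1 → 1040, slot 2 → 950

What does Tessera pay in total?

Tessera pays $0.00

Per-click bids in order: $6.94 (Onyx) > $6.66 (Stratus) > $6.65 (Tessera) > …
Tessera ranks below slot 2 → no slot, pays nothing.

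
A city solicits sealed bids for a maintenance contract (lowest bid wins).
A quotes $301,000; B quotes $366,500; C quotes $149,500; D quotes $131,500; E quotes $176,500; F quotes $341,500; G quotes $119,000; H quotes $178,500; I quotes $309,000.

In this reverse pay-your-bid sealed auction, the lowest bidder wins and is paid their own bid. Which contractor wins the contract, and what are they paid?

Sorting bids: 119,000 (G) < 131,500 (D) < 149,500 (C) < 176,500 (E) < 178,500 (H) < 301,000 (A) < …
First-price: G is paid what they bid, $119,000.

G is paid $119,000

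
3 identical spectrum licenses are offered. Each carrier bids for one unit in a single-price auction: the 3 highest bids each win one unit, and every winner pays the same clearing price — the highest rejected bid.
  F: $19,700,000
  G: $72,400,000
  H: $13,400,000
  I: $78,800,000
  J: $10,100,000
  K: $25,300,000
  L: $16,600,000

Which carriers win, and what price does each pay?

I, G, K; each pays $19,700,000

Sorting: 78,800,000 (I), 72,400,000 (G), 25,300,000 (K), 19,700,000 (F), 16,600,000 (L), …
The 3 highest are I, G, K.
Clearing price = highest rejected bid = $19,700,000.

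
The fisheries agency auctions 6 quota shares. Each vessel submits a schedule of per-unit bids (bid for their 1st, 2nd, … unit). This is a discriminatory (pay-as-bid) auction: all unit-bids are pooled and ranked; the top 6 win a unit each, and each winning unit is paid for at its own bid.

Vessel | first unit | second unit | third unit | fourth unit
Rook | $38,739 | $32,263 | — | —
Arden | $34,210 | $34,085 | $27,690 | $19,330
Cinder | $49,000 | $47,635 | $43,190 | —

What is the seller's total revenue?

Pooled unit-bids ranked (top 6): 49,000 (Cinder-1), 47,635 (Cinder-2), 43,190 (Cinder-3), 38,739 (Rook-1), 34,210 (Arden-1), 34,085 (Arden-2)
Next rejected bid: $32,263 (not a price — pay-as-bid).
Each winning unit pays its own bid.
Revenue = 49,000 + 47,635 + 43,190 + 38,739 + 34,210 + 34,085 = $246,859.

Total revenue: $246,859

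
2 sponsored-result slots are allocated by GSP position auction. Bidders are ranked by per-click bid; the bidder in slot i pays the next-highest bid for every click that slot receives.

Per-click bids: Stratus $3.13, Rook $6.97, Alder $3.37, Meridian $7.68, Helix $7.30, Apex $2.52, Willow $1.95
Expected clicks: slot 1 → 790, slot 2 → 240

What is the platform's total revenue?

Total revenue: $7439.80

Per-click bids in order: $7.68 (Meridian) > $7.30 (Helix) > $6.97 (Rook) > …
Slot 1: Meridian pays $7.30 × 790 = $5767.00
Slot 2: Helix pays $6.97 × 240 = $1672.80
Total = $7439.80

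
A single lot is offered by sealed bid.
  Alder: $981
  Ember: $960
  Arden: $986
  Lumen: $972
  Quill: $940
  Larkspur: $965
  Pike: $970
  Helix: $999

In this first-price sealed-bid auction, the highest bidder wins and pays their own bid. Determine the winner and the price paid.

Helix pays $999

First-price sealed-bid auction: the highest bidder wins and pays their own bid.
Sorting bids: 999 (Helix) > 986 (Arden) > 981 (Alder) > 972 (Lumen) > 970 (Pike) > 965 (Larkspur) > …
Helix has the highest bid and pays exactly that: $999.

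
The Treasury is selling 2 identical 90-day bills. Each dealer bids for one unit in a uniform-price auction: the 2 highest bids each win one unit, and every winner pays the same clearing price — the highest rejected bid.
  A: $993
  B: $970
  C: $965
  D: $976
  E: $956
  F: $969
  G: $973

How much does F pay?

F pays $0

Ordering the bids: 993 (A), 976 (D), 973 (G), 970 (B), …
Top 2: A, D.
First losing bid is G's $973, which sets the uniform price.
F does not win → pays $0.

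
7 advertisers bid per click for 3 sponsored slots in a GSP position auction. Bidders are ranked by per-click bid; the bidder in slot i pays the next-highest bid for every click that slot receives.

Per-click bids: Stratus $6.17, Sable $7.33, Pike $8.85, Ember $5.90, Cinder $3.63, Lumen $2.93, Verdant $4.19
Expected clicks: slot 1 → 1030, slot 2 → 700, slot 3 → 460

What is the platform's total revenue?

Total revenue: $14582.90

Ranked by bid: $8.85 (Pike) > $7.33 (Sable) > $6.17 (Stratus) > $5.90 (Ember) > …
Slot 1: Pike pays $7.33 × 1030 = $7549.90
Slot 2: Sable pays $6.17 × 700 = $4319.00
Slot 3: Stratus pays $5.90 × 460 = $2714.00
Total = $14582.90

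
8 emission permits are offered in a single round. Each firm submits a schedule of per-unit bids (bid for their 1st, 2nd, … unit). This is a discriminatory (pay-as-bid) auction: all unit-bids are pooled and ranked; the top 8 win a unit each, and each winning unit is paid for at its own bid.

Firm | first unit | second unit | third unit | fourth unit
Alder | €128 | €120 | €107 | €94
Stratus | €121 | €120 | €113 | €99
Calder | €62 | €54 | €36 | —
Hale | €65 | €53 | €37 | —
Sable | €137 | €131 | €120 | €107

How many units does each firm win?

Merging the schedules and taking the best 8: 137 (Sable-1), 131 (Sable-2), 128 (Alder-1), 121 (Stratus-1), 120 (Alder-2), 120 (Stratus-2), 120 (Sable-3), 113 (Stratus-3)
Next rejected bid: €107 (not a price — pay-as-bid).
Allocation: Alder 2, Sable 3, Stratus 3.

Alder 2, Sable 3, Stratus 3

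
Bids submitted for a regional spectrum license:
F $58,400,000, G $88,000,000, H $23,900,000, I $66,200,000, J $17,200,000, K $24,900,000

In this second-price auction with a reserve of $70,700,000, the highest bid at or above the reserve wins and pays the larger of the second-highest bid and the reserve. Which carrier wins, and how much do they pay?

G pays $70,700,000

Sorting bids: 88,000,000 (G) > 66,200,000 (I) > 58,400,000 (F) > 24,900,000 (K) > 23,900,000 (H) > 17,200,000 (J)
G has the top bid at or above the reserve ($88,000,000).
Second-highest bid $66,200,000 is below the reserve $70,700,000, so the reserve binds → payment $70,700,000.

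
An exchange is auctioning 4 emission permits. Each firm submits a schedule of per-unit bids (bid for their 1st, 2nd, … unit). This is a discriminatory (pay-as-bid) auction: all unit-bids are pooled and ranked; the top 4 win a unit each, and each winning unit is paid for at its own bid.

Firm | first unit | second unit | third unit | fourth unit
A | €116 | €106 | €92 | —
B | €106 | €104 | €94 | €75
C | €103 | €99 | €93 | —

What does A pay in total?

A pays €222

All unit-bids, highest first — top 4: 116 (A-1), 106 (A-2), 106 (B-1), 104 (B-2)
Next rejected bid: €103 (not a price — pay-as-bid).
A's winning unit-bids: 116 + 106 = €222.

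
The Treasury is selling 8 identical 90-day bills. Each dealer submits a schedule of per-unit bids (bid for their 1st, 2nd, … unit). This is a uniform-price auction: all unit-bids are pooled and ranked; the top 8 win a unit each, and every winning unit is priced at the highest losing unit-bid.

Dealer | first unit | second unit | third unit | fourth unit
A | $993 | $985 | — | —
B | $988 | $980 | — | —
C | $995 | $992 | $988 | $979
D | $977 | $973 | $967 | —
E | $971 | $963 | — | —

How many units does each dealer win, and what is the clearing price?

A 2, B 2, C 4; clearing price $977

Pooled unit-bids ranked (top 8): 995 (C-1), 993 (A-1), 992 (C-2), 988 (B-1), 988 (C-3), 985 (A-2), 980 (B-2), 979 (C-4)
The (k+1)-th unit-bid is $977.
Allocation: A 2, B 2, C 4.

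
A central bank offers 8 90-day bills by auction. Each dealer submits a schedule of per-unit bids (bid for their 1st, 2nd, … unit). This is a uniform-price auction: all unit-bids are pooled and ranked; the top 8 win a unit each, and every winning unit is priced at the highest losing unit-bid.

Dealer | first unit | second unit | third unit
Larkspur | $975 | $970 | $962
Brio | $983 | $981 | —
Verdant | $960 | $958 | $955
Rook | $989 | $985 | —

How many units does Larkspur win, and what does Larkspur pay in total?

Pooled unit-bids ranked (top 8): 989 (Rook-1), 985 (Rook-2), 983 (Brio-1), 981 (Brio-2), 975 (Larkspur-1), 970 (Larkspur-2), 962 (Larkspur-3), 960 (Verdant-1)
First bid not allocated: $958.
Larkspur wins 3 unit(s) at $958 each.

Larkspur: 3 units, pays $2,874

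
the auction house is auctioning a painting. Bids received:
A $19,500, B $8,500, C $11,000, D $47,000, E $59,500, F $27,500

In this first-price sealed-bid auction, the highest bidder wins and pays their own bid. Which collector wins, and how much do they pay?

E pays $59,500

Rule: the highest bidder wins and pays their own bid.
Bids in order: 59,500 (E) > 47,000 (D) > 27,500 (F) > 19,500 (A) > 11,000 (C) > 8,500 (B)
E has the highest bid and pays exactly that: $59,500.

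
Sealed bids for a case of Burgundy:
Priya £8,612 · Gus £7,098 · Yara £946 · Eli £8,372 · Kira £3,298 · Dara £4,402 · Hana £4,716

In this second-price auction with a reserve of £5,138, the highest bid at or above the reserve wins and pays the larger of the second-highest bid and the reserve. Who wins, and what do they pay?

Priya pays £8,372

Rule: the highest bid at or above the reserve wins and pays the larger of the second-highest bid and the reserve.
Bids ranked: 8,612 (Priya) > 8,372 (Eli) > 7,098 (Gus) > 4,716 (Hana) > 4,402 (Dara) > 3,298 (Kira) > …
Priya has the top bid at or above the reserve (£8,612).
max(second-highest £8,372, reserve £5,138) = £8,372; the reserve does not bind.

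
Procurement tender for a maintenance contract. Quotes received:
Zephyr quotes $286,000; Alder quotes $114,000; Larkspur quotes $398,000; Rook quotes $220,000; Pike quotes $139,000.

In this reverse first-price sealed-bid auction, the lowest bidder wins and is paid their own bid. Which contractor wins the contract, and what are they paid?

Alder is paid $114,000

Rule: the lowest bidder wins and is paid their own bid.
Bids ranked: 114,000 (Alder) < 139,000 (Pike) < 220,000 (Rook) < 286,000 (Zephyr) < 398,000 (Larkspur)
Alder has the lowest bid and is paid exactly that: $114,000.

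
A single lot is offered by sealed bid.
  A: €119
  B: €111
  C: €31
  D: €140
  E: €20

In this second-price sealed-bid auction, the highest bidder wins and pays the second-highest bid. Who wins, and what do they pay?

Second-price sealed-bid auction: the highest bidder wins and pays the second-highest bid.
Bids ranked: 140 (D) > 119 (A) > 111 (B) > 31 (C) > 20 (E)
D is highest; pays the second-highest bid, €119.

D pays €119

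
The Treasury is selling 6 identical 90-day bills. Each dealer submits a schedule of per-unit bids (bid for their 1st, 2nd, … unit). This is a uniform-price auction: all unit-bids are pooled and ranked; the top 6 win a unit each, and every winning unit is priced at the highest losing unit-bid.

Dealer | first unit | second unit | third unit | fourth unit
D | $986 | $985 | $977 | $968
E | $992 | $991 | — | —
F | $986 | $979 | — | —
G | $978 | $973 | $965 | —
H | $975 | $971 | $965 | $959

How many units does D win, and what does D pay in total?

D: 2 units, pays $1,956

Merging the schedules and taking the best 6: 992 (E-1), 991 (E-2), 986 (D-1), 986 (F-1), 985 (D-2), 979 (F-2)
The (k+1)-th unit-bid is $978.
D wins 2 unit(s) at $978 each.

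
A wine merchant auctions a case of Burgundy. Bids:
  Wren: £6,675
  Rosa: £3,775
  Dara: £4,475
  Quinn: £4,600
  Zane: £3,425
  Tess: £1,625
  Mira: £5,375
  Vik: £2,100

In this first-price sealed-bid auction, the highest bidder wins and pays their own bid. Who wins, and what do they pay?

Wren pays £6,675

Rule: the highest bidder wins and pays their own bid.
Bids in order: 6,675 (Wren) > 5,375 (Mira) > 4,600 (Quinn) > 4,475 (Dara) > 3,775 (Rosa) > 3,425 (Zane) > …
Wren has the highest bid and pays exactly that: £6,675.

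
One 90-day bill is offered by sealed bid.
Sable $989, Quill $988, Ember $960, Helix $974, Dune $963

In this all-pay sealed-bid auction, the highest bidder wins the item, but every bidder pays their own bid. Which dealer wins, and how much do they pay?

Sable pays $989

Sorting bids: 989 (Sable) > 988 (Quill) > 974 (Helix) > 963 (Dune) > 960 (Ember)
Sable wins with the top bid; all bids are sunk regardless.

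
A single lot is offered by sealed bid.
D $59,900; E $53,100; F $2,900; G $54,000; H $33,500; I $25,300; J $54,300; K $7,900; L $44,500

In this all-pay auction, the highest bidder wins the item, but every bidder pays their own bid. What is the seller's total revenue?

Total revenue: $335,400

Sorting bids: 59,900 (D) > 54,300 (J) > 54,000 (G) > 53,100 (E) > 44,500 (L) > 33,500 (H) > …
Every bidder forfeits their bid regardless of winning.
Revenue = 59,900 + 53,100 + 2,900 + 54,000 + 33,500 + 25,300 + 54,300 + 7,900 + 44,500 = $335,400.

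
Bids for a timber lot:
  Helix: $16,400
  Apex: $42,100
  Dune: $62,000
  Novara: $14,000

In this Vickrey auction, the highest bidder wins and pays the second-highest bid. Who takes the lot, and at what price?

Dune pays $42,100

Rule: the highest bidder wins and pays the second-highest bid.
Sorting bids: 62,000 (Dune) > 42,100 (Apex) > 16,400 (Helix) > 14,000 (Novara)
Dune wins with the highest bid; price is set by the runner-up at $42,100.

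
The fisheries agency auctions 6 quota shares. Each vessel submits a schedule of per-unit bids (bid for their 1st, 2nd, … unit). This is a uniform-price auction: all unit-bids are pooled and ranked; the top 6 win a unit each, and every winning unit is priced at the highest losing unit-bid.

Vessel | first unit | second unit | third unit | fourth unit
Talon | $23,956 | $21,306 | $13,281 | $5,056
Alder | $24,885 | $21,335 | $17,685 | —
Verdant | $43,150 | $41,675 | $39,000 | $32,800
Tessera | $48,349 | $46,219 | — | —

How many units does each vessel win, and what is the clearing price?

Tessera 2, Verdant 4; clearing price $24,885

Pooled unit-bids ranked (top 6): 48,349 (Tessera-1), 46,219 (Tessera-2), 43,150 (Verdant-1), 41,675 (Verdant-2), 39,000 (Verdant-3), 32,800 (Verdant-4)
The (k+1)-th unit-bid is $24,885.
Allocation: Tessera 2, Verdant 4.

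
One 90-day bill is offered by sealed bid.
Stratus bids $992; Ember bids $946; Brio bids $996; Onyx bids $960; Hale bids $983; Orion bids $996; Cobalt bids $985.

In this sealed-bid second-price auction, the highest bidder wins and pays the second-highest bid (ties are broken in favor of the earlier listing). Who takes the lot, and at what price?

Bids ranked: 996 (Brio) > 996 (Orion) > 992 (Stratus) > 985 (Cobalt) > 983 (Hale) > 960 (Onyx) > …
Tie at $996 → Brio wins by tie-break.
Brio is highest; pays the second-highest bid, $996.

Brio pays $996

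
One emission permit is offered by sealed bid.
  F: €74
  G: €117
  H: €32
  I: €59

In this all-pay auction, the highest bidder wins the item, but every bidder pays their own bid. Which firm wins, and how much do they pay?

G pays €117

All-pay auction: the highest bidder wins the item, but every bidder pays their own bid.
Bids ranked: 117 (G) > 74 (F) > 59 (I) > 32 (H)
G wins with the top bid; all bids are sunk regardless.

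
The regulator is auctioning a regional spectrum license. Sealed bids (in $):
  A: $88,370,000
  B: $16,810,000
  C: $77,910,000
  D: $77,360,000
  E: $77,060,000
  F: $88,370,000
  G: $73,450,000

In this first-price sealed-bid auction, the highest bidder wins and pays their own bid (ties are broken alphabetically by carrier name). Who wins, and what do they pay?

A pays $88,370,000

First-price sealed-bid auction: the highest bidder wins and pays their own bid.
Bids in order: 88,370,000 (A) > 88,370,000 (F) > 77,910,000 (C) > 77,360,000 (D) > 77,060,000 (E) > 73,450,000 (G) > …
A and F tie at $88,370,000; tie-break gives it to A.
A is highest → pays own bid, $88,370,000.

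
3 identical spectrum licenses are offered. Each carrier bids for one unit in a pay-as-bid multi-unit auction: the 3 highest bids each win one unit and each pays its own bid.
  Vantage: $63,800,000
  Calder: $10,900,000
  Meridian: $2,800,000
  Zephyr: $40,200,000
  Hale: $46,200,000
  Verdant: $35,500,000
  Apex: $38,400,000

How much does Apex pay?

Apex pays $0

Ordering the bids: 63,800,000 (Vantage), 46,200,000 (Hale), 40,200,000 (Zephyr), 38,400,000 (Apex), 35,500,000 (Verdant), …
Winners (3 units): Vantage, Hale, Zephyr.
Apex does not win → $0.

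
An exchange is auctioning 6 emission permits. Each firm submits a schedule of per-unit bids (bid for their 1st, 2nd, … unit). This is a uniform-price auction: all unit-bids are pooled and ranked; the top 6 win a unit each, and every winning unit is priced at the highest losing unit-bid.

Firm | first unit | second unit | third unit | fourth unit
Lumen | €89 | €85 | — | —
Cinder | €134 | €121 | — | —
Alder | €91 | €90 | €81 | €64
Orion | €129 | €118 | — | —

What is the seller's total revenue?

Merging the schedules and taking the best 6: 134 (Cinder-1), 129 (Orion-1), 121 (Cinder-2), 118 (Orion-2), 91 (Alder-1), 90 (Alder-2)
Highest rejected unit-bid = €89.
Allocation: Alder 2, Cinder 2, Orion 2. Every unit priced at €89.
Revenue = 6 × 89 = €534.

Total revenue: €534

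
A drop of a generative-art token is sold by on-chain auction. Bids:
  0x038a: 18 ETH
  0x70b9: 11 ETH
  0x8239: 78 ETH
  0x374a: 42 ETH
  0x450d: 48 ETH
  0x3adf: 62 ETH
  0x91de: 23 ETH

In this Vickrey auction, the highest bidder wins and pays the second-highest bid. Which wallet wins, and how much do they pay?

Vickrey auction: the highest bidder wins and pays the second-highest bid.
Bids ranked: 78 (0x8239) > 62 (0x3adf) > 48 (0x450d) > 42 (0x374a) > 23 (0x91de) > 18 (0x038a) > …
0x8239 is highest; pays the second-highest bid, 62 ETH.

0x8239 pays 62 ETH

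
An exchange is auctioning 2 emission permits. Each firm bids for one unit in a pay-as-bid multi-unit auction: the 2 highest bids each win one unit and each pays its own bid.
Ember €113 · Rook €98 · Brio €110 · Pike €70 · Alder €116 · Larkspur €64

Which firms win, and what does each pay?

Sorting: 116 (Alder), 113 (Ember), 110 (Brio), 98 (Rook), …
Top 2: Alder, Ember.
Each winner pays its own bid: Alder €116, Ember €113.

Alder €116, Ember €113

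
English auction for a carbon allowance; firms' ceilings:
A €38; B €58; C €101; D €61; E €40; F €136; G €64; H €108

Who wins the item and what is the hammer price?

F wins at €108

Sorting limits: 136 (F) > 108 (H) > 101 (C) > 64 (G) > 61 (D) > 58 (B) > …
Bidding ends when H exits at €108; F takes it.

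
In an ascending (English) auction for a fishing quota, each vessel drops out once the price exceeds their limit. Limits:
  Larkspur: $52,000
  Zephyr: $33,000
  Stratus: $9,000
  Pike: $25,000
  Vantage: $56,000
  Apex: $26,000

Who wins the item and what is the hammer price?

Sorting limits: 56,000 (Vantage) > 52,000 (Larkspur) > 33,000 (Zephyr) > 26,000 (Apex) > 25,000 (Pike) > 9,000 (Stratus)
Larkspur is the last rival to drop out, at $52,000; Vantage remains and wins at that price.

Vantage wins at $52,000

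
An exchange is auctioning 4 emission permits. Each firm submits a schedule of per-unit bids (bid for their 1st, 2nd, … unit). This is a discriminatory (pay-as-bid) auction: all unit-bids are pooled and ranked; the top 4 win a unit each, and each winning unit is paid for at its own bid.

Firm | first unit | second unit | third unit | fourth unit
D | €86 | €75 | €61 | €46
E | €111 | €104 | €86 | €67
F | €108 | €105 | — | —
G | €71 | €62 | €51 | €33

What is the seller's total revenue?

Pooled unit-bids ranked (top 4): 111 (E-1), 108 (F-1), 105 (F-2), 104 (E-2)
Next rejected bid: €86 (not a price — pay-as-bid).
Each winning unit pays its own bid.
Revenue = 111 + 108 + 105 + 104 = €428.

Total revenue: €428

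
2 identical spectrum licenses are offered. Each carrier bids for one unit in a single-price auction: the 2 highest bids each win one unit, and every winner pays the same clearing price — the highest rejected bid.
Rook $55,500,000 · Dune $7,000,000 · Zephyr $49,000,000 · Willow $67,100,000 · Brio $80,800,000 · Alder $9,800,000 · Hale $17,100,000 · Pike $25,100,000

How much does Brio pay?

Bids ranked high→low: 80,800,000 (Brio), 67,100,000 (Willow), 55,500,000 (Rook), 49,000,000 (Zephyr), …
Winners (2 units): Brio, Willow.
First losing bid is Rook's $55,500,000, which sets the uniform price.
Brio wins → pays $55,500,000.

Brio pays $55,500,000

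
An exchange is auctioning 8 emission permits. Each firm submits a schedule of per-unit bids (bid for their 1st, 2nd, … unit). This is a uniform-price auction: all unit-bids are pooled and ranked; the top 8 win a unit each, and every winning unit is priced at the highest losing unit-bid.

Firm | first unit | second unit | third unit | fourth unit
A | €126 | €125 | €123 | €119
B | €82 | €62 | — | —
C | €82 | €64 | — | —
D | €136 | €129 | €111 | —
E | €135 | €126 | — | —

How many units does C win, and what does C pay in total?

C: 0 units, pays €0

All unit-bids, highest first — top 8: 136 (D-1), 135 (E-1), 129 (D-2), 126 (A-1), 126 (E-2), 125 (A-2), 123 (A-3), 119 (A-4)
First bid not allocated: €111.
C wins 0 unit(s) at €111 each.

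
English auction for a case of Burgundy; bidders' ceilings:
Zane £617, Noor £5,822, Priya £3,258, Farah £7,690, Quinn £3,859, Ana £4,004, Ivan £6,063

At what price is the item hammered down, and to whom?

Limits ranked: 7,690 (Farah) > 6,063 (Ivan) > 5,822 (Noor) > 4,004 (Ana) > 3,859 (Quinn) > 3,258 (Priya) > …
Bidding ends when Ivan exits at £6,063; Farah takes it.

Farah wins at £6,063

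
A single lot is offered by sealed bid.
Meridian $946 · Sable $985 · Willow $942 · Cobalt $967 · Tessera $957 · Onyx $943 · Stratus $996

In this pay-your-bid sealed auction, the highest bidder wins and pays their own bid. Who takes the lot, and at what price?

Stratus pays $996

Bids ranked: 996 (Stratus) > 985 (Sable) > 967 (Cobalt) > 957 (Tessera) > 946 (Meridian) > 943 (Onyx) > …
Stratus is highest → pays own bid, $996.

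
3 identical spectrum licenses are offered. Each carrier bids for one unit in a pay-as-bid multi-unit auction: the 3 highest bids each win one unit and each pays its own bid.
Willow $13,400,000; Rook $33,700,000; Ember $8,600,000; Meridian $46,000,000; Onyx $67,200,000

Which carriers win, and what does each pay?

Onyx $67,200,000, Meridian $46,000,000, Rook $33,700,000

Bids ranked high→low: 67,200,000 (Onyx), 46,000,000 (Meridian), 33,700,000 (Rook), 13,400,000 (Willow), 8,600,000 (Ember)
The 3 highest are Onyx, Meridian, Rook.
Each winner pays its own bid: Onyx $67,200,000, Meridian $46,000,000, Rook $33,700,000.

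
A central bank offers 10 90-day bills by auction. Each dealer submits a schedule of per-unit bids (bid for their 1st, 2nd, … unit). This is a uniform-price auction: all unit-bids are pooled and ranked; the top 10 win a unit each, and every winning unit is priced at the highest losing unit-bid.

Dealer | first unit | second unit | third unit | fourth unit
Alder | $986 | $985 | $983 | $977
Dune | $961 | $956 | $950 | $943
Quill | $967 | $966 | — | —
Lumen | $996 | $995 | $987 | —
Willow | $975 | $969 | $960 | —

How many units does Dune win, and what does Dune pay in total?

Merging the schedules and taking the best 10: 996 (Lumen-1), 995 (Lumen-2), 987 (Lumen-3), 986 (Alder-1), 985 (Alder-2), 983 (Alder-3), 977 (Alder-4), 975 (Willow-1), 969 (Willow-2), 967 (Quill-1)
First bid not allocated: $966.
Dune wins 0 unit(s) at $966 each.

Dune: 0 units, pays $0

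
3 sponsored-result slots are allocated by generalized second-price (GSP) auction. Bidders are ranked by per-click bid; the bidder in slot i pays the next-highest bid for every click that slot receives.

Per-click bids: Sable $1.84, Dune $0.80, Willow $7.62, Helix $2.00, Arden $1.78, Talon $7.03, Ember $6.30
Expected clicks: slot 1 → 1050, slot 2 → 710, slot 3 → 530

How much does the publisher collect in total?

Sorting advertisers: $7.62 (Willow) > $7.03 (Talon) > $6.30 (Ember) > $2.00 (Helix) > …
Slot 1: Willow pays $7.03 × 1050 = $7381.50
Slot 2: Talon pays $6.30 × 710 = $4473.00
Slot 3: Ember pays $2.00 × 530 = $1060.00
Total = $12914.50

Total revenue: $12914.50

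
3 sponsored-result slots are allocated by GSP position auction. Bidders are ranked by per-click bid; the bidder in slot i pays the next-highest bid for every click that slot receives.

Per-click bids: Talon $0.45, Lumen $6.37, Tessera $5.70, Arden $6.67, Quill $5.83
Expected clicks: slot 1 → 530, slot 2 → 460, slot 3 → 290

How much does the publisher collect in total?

Per-click bids in order: $6.67 (Arden) > $6.37 (Lumen) > $5.83 (Quill) > $5.70 (Tessera) > …
Slot 1: Arden pays $6.37 × 530 = $3376.10
Slot 2: Lumen pays $5.83 × 460 = $2681.80
Slot 3: Quill pays $5.70 × 290 = $1653.00
Total = $7710.90

Total revenue: $7710.90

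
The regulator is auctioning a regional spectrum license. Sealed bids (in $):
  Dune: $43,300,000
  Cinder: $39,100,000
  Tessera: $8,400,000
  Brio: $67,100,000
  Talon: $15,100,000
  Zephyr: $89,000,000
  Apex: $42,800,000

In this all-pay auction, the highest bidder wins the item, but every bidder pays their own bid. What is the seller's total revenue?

Total revenue: $304,800,000

Bids ranked: 89,000,000 (Zephyr) > 67,100,000 (Brio) > 43,300,000 (Dune) > 42,800,000 (Apex) > 39,100,000 (Cinder) > 15,100,000 (Talon) > …
Zephyr wins with the top bid; all bids are sunk regardless.
Every bidder forfeits their bid regardless of winning.
Revenue = 43,300,000 + 39,100,000 + 8,400,000 + 67,100,000 + 15,100,000 + 89,000,000 + 42,800,000 = $304,800,000.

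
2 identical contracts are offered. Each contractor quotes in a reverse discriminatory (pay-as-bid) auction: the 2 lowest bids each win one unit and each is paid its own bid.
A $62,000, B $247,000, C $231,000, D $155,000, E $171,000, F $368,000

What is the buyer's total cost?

Total cost: $217,000

Bids ranked low→high: 62,000 (A), 155,000 (D), 171,000 (E), 231,000 (C), …
Lowest 2: A, D.
Total cost = 62,000 + 155,000 = $217,000.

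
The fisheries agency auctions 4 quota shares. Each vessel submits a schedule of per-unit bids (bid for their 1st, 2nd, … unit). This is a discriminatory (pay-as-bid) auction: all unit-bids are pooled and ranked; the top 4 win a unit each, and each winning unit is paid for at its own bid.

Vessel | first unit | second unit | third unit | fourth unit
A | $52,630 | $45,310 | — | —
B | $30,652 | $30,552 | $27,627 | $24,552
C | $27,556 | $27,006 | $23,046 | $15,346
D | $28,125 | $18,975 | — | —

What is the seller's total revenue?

Total revenue: $159,144

Merging the schedules and taking the best 4: 52,630 (A-1), 45,310 (A-2), 30,652 (B-1), 30,552 (B-2)
Next rejected bid: $28,125 (not a price — pay-as-bid).
Each winning unit pays its own bid.
Revenue = 52,630 + 45,310 + 30,652 + 30,552 = $159,144.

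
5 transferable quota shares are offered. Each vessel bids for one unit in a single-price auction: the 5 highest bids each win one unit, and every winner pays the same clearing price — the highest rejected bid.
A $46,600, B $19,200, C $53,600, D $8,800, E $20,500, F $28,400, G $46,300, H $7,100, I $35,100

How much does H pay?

Bids ranked high→low: 53,600 (C), 46,600 (A), 46,300 (G), 35,100 (I), 28,400 (F), 20,500 (E), 19,200 (B), …
The 5 highest are C, A, G, I, F.
Highest unsuccessful bid: $20,500 → clearing price.
H does not win → pays $0.

H pays $0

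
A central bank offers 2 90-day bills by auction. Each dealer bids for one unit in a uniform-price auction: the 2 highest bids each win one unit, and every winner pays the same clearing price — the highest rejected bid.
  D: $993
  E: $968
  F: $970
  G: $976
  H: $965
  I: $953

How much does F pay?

Sorting: 993 (D), 976 (G), 970 (F), 968 (E), …
Top 2: D, G.
Clearing price = highest rejected bid = $970.
F does not win → pays $0.

F pays $0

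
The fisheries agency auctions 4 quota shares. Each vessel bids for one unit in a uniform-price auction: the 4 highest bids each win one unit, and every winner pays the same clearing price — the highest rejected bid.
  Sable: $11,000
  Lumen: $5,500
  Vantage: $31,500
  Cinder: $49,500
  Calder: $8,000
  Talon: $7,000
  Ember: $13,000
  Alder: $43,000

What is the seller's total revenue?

Total revenue: $44,000

Sorting: 49,500 (Cinder), 43,000 (Alder), 31,500 (Vantage), 13,000 (Ember), 11,000 (Sable), 8,000 (Calder), …
Top 4: Cinder, Alder, Vantage, Ember.
Clearing price = highest rejected bid = $11,000.
Total revenue = 4 × $11,000 = $44,000.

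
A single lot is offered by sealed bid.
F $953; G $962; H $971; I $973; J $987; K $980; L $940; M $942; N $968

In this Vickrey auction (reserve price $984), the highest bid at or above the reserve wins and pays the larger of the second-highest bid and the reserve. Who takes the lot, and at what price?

Vickrey auction (reserve price $984): the highest bid at or above the reserve wins and pays the larger of the second-highest bid and the reserve.
Bids ranked: 987 (J) > 980 (K) > 973 (I) > 971 (H) > 968 (N) > 962 (G) > …
Highest eligible bid: J at $987.
Second-highest bid $980 is below the reserve $984, so the reserve binds → payment $984.

J pays $984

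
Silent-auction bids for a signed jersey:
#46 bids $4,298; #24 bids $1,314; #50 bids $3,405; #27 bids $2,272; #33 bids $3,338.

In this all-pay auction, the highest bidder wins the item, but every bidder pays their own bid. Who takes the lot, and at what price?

#46 pays $4,298

Bids in order: 4,298 (#46) > 3,405 (#50) > 3,338 (#33) > 2,272 (#27) > 1,314 (#24)
#46 wins with the top bid; all bids are sunk regardless.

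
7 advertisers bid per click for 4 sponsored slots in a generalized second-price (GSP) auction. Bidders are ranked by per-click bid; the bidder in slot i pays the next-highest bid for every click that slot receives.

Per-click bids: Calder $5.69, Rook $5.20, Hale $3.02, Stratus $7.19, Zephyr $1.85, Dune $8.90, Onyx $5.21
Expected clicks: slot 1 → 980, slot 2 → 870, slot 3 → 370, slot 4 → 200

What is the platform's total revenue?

Per-click bids in order: $8.90 (Dune) > $7.19 (Stratus) > $5.69 (Calder) > $5.21 (Onyx) > $5.20 (Rook) > …
Slot 1: Dune pays $7.19 × 980 = $7046.20
Slot 2: Stratus pays $5.69 × 870 = $4950.30
Slot 3: Calder pays $5.21 × 370 = $1927.70
Slot 4: Onyx pays $5.20 × 200 = $1040.00
Total = $14964.20

Total revenue: $14964.20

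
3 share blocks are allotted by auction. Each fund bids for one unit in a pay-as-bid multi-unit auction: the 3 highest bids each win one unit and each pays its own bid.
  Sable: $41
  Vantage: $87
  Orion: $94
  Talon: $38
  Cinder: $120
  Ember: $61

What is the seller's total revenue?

Total revenue: $301

Sorting: 120 (Cinder), 94 (Orion), 87 (Vantage), 61 (Ember), 41 (Sable), …
Winners (3 units): Cinder, Orion, Vantage.
Total revenue = 120 + 94 + 87 = $301.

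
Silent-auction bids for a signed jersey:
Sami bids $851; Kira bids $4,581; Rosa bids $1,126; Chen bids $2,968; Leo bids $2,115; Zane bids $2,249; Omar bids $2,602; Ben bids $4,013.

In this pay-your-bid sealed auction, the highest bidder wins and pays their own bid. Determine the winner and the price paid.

Rule: the highest bidder wins and pays their own bid.
Sorting bids: 4,581 (Kira) > 4,013 (Ben) > 2,968 (Chen) > 2,602 (Omar) > 2,249 (Zane) > 2,115 (Leo) > …
Kira has the highest bid and pays exactly that: $4,581.

Kira pays $4,581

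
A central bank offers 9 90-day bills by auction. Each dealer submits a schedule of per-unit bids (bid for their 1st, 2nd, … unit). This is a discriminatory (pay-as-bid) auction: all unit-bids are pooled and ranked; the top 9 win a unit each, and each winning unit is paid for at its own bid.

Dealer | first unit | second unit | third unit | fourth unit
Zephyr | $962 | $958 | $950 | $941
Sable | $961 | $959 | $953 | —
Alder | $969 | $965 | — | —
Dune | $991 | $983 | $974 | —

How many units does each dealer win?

Pooled unit-bids ranked (top 9): 991 (Dune-1), 983 (Dune-2), 974 (Dune-3), 969 (Alder-1), 965 (Alder-2), 962 (Zephyr-1), 961 (Sable-1), 959 (Sable-2), 958 (Zephyr-2)
Next rejected bid: $953 (not a price — pay-as-bid).
Allocation: Alder 2, Dune 3, Sable 2, Zephyr 2.

Alder 2, Dune 3, Sable 2, Zephyr 2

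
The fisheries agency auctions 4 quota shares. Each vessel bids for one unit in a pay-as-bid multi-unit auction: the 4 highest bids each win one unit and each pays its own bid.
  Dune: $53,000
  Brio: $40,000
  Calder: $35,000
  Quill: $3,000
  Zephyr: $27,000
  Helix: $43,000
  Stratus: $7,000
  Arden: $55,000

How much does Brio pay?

Brio pays $40,000

Sorting: 55,000 (Arden), 53,000 (Dune), 43,000 (Helix), 40,000 (Brio), 35,000 (Calder), 27,000 (Zephyr), …
Top 4: Arden, Dune, Helix, Brio.
Brio wins → own bid $40,000.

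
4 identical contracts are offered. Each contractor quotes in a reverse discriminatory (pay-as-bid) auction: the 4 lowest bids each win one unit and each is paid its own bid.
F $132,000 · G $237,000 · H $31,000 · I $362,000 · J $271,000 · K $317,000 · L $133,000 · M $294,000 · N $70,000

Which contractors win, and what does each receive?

Sorting: 31,000 (H), 70,000 (N), 132,000 (F), 133,000 (L), 237,000 (G), 271,000 (J), …
The 4 lowest are H, N, F, L.
Each winner is paid its own bid: H $31,000, N $70,000, F $132,000, L $133,000.

H $31,000, N $70,000, F $132,000, L $133,000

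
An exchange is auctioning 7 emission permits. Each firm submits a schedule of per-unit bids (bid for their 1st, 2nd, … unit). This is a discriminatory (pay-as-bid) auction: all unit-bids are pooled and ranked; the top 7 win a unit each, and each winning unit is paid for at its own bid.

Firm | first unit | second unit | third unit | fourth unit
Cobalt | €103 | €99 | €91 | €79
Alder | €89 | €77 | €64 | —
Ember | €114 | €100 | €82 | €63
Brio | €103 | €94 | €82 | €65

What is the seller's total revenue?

Total revenue: €704

Merging the schedules and taking the best 7: 114 (Ember-1), 103 (Cobalt-1), 103 (Brio-1), 100 (Ember-2), 99 (Cobalt-2), 94 (Brio-2), 91 (Cobalt-3)
Next rejected bid: €89 (not a price — pay-as-bid).
Each winning unit pays its own bid.
Revenue = 114 + 103 + 103 + 100 + 99 + 94 + 91 = €704.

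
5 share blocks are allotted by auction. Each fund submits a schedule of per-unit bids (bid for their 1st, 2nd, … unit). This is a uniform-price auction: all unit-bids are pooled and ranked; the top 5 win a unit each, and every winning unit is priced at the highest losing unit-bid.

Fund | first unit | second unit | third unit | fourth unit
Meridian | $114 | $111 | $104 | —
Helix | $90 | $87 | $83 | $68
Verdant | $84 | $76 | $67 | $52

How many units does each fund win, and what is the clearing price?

All unit-bids, highest first — top 5: 114 (Meridian-1), 111 (Meridian-2), 104 (Meridian-3), 90 (Helix-1), 87 (Helix-2)
Highest rejected unit-bid = $84.
Allocation: Helix 2, Meridian 3.

Helix 2, Meridian 3; clearing price $84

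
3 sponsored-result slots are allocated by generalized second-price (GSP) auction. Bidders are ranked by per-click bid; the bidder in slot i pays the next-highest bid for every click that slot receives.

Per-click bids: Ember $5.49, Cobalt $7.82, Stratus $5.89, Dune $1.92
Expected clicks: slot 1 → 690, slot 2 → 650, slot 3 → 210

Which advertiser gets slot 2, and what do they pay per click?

Per-click bids in order: $7.82 (Cobalt) > $5.89 (Stratus) > $5.49 (Ember) > $1.92 (Dune)
Slot 2 goes to the second-ranked bidder, Stratus, who pays the next bid down: $5.49/click.

Stratus; $5.49 per click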